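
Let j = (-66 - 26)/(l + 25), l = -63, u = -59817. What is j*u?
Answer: -2751582/19 ≈ -1.4482e+5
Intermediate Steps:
j = 46/19 (j = (-66 - 26)/(-63 + 25) = -92/(-38) = -92*(-1/38) = 46/19 ≈ 2.4211)
j*u = (46/19)*(-59817) = -2751582/19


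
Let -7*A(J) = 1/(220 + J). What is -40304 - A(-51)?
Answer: -47679631/1183 ≈ -40304.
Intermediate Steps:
A(J) = -1/(7*(220 + J))
-40304 - A(-51) = -40304 - (-1)/(1540 + 7*(-51)) = -40304 - (-1)/(1540 - 357) = -40304 - (-1)/1183 = -40304 - 1*(-1/1183) = -40304 + 1/1183 = -47679631/1183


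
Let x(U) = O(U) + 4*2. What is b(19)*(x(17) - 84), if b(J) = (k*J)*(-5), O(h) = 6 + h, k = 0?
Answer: 0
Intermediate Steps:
x(U) = 14 + U (x(U) = (6 + U) + 4*2 = (6 + U) + 8 = 14 + U)
b(J) = 0 (b(J) = (0*J)*(-5) = 0*(-5) = 0)
b(19)*(x(17) - 84) = 0*((14 + 17) - 84) = 0*(31 - 84) = 0*(-53) = 0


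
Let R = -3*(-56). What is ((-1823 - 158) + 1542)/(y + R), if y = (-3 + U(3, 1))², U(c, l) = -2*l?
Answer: -439/193 ≈ -2.2746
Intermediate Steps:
y = 25 (y = (-3 - 2*1)² = (-3 - 2)² = (-5)² = 25)
R = 168
((-1823 - 158) + 1542)/(y + R) = ((-1823 - 158) + 1542)/(25 + 168) = (-1981 + 1542)/193 = -439*1/193 = -439/193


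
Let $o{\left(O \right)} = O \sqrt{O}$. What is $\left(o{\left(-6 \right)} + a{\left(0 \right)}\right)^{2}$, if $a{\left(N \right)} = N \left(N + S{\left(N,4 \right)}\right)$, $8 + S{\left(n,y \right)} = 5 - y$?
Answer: $-216$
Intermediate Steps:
$S{\left(n,y \right)} = -3 - y$ ($S{\left(n,y \right)} = -8 - \left(-5 + y\right) = -3 - y$)
$o{\left(O \right)} = O^{\frac{3}{2}}$
$a{\left(N \right)} = N \left(-7 + N\right)$ ($a{\left(N \right)} = N \left(N - 7\right) = N \left(-7 + N\right)$)
$\left(o{\left(-6 \right)} + a{\left(0 \right)}\right)^{2} = \left(\left(-6\right)^{\frac{3}{2}} + 0 \left(-7 + 0\right)\right)^{2} = \left(- 6 i \sqrt{6} + 0 \left(-7\right)\right)^{2} = \left(- 6 i \sqrt{6} + 0\right)^{2} = \left(- 6 i \sqrt{6}\right)^{2} = -216$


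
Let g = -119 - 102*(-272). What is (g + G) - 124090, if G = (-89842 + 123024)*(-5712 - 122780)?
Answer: -4263718009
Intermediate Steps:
G = -4263621544 (G = 33182*(-128492) = -4263621544)
g = 27625 (g = -119 + 27744 = 27625)
(g + G) - 124090 = (27625 - 4263621544) - 124090 = -4263593919 - 124090 = -4263718009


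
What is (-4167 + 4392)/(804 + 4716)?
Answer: 15/368 ≈ 0.040761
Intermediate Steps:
(-4167 + 4392)/(804 + 4716) = 225/5520 = 225*(1/5520) = 15/368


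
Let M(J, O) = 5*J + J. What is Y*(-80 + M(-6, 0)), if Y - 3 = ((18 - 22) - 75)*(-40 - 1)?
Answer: -376072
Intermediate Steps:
M(J, O) = 6*J
Y = 3242 (Y = 3 + ((18 - 22) - 75)*(-40 - 1) = 3 + (-4 - 75)*(-41) = 3 - 79*(-41) = 3 + 3239 = 3242)
Y*(-80 + M(-6, 0)) = 3242*(-80 + 6*(-6)) = 3242*(-80 - 36) = 3242*(-116) = -376072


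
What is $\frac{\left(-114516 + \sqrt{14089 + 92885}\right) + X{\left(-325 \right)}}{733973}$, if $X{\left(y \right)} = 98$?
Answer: $- \frac{114418}{733973} + \frac{3 \sqrt{11886}}{733973} \approx -0.15544$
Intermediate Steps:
$\frac{\left(-114516 + \sqrt{14089 + 92885}\right) + X{\left(-325 \right)}}{733973} = \frac{\left(-114516 + \sqrt{14089 + 92885}\right) + 98}{733973} = \left(\left(-114516 + \sqrt{106974}\right) + 98\right) \frac{1}{733973} = \left(\left(-114516 + 3 \sqrt{11886}\right) + 98\right) \frac{1}{733973} = \left(-114418 + 3 \sqrt{11886}\right) \frac{1}{733973} = - \frac{114418}{733973} + \frac{3 \sqrt{11886}}{733973}$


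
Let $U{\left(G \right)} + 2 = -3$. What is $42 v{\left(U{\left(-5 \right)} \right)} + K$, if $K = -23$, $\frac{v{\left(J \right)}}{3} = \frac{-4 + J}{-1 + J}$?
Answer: $166$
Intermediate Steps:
$U{\left(G \right)} = -5$ ($U{\left(G \right)} = -2 - 3 = -5$)
$v{\left(J \right)} = \frac{3 \left(-4 + J\right)}{-1 + J}$ ($v{\left(J \right)} = 3 \frac{-4 + J}{-1 + J} = \frac{3 \left(-4 + J\right)}{-1 + J}$)
$42 v{\left(U{\left(-5 \right)} \right)} + K = 42 \frac{3 \left(-4 - 5\right)}{-1 - 5} - 23 = 42 \cdot 3 \frac{1}{-6} \left(-9\right) - 23 = 42 \cdot 3 \left(- \frac{1}{6}\right) \left(-9\right) - 23 = 42 \cdot \frac{9}{2} - 23 = 189 - 23 = 166$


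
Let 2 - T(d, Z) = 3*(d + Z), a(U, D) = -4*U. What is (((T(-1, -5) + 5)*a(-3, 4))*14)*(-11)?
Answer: -46200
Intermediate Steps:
T(d, Z) = 2 - 3*Z - 3*d (T(d, Z) = 2 - 3*(d + Z) = 2 - 3*(Z + d) = 2 - (3*Z + 3*d) = 2 + (-3*Z - 3*d) = 2 - 3*Z - 3*d)
(((T(-1, -5) + 5)*a(-3, 4))*14)*(-11) = ((((2 - 3*(-5) - 3*(-1)) + 5)*(-4*(-3)))*14)*(-11) = ((((2 + 15 + 3) + 5)*12)*14)*(-11) = (((20 + 5)*12)*14)*(-11) = ((25*12)*14)*(-11) = (300*14)*(-11) = 4200*(-11) = -46200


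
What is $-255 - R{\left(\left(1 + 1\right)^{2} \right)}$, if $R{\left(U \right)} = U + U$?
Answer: $-263$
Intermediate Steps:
$R{\left(U \right)} = 2 U$
$-255 - R{\left(\left(1 + 1\right)^{2} \right)} = -255 - 2 \left(1 + 1\right)^{2} = -255 - 2 \cdot 2^{2} = -255 - 2 \cdot 4 = -255 - 8 = -263$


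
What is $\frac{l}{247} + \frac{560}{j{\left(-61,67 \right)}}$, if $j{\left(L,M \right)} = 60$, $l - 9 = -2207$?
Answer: $\frac{322}{741} \approx 0.43455$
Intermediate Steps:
$l = -2198$ ($l = 9 - 2207 = -2198$)
$\frac{l}{247} + \frac{560}{j{\left(-61,67 \right)}} = - \frac{2198}{247} + \frac{560}{60} = \left(-2198\right) \frac{1}{247} + 560 \cdot \frac{1}{60} = - \frac{2198}{247} + \frac{28}{3} = \frac{322}{741}$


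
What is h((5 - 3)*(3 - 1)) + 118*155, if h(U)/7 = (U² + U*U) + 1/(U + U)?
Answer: 148119/8 ≈ 18515.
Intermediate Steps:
h(U) = 14*U² + 7/(2*U) (h(U) = 7*((U² + U*U) + 1/(U + U)) = 7*((U² + U²) + 1/(2*U)) = 7*(2*U² + 1/(2*U)) = 7*(1/(2*U) + 2*U²) = 14*U² + 7/(2*U))
h((5 - 3)*(3 - 1)) + 118*155 = 7*(1 + 4*((5 - 3)*(3 - 1))³)/(2*(((5 - 3)*(3 - 1)))) + 118*155 = 7*(1 + 4*(2*2)³)/(2*((2*2))) + 18290 = (7/2)*(1 + 4*4³)/4 + 18290 = (7/2)*(¼)*(1 + 4*64) + 18290 = (7/2)*(¼)*(1 + 256) + 18290 = (7/2)*(¼)*257 + 18290 = 1799/8 + 18290 = 148119/8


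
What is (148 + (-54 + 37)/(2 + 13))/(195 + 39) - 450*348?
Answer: -549663797/3510 ≈ -1.5660e+5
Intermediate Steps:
(148 + (-54 + 37)/(2 + 13))/(195 + 39) - 450*348 = (148 - 17/15)/234 - 156600 = (148 - 17*1/15)*(1/234) - 156600 = (148 - 17/15)*(1/234) - 156600 = (2203/15)*(1/234) - 156600 = 2203/3510 - 156600 = -549663797/3510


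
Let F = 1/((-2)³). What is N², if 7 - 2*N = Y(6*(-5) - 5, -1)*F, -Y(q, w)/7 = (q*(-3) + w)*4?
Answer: 127449/4 ≈ 31862.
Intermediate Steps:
F = -⅛ (F = 1/(-8) = -⅛ ≈ -0.12500)
Y(q, w) = -28*w + 84*q (Y(q, w) = -7*(q*(-3) + w)*4 = -7*(-3*q + w)*4 = -7*(w - 3*q)*4 = -7*(-12*q + 4*w) = -28*w + 84*q)
N = -357/2 (N = 7/2 - (-28*(-1) + 84*(6*(-5) - 5))*(-1)/(2*8) = 7/2 - (28 + 84*(-30 - 5))*(-1)/(2*8) = 7/2 - (28 + 84*(-35))*(-1)/(2*8) = 7/2 - (28 - 2940)*(-1)/(2*8) = 7/2 - (-1456)*(-1)/8 = 7/2 - ½*364 = 7/2 - 182 = -357/2 ≈ -178.50)
N² = (-357/2)² = 127449/4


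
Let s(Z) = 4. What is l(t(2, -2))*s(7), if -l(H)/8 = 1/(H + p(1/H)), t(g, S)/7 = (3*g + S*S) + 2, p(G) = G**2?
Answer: -225792/592705 ≈ -0.38095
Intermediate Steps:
t(g, S) = 14 + 7*S**2 + 21*g (t(g, S) = 7*((3*g + S*S) + 2) = 7*((3*g + S**2) + 2) = 7*((S**2 + 3*g) + 2) = 7*(2 + S**2 + 3*g) = 14 + 7*S**2 + 21*g)
l(H) = -8/(H + H**(-2)) (l(H) = -8/(H + (1/H)**2) = -8/(H + H**(-2)))
l(t(2, -2))*s(7) = -8*(14 + 7*(-2)**2 + 21*2)**2/(1 + (14 + 7*(-2)**2 + 21*2)**3)*4 = -8*(14 + 7*4 + 42)**2/(1 + (14 + 7*4 + 42)**3)*4 = -8*(14 + 28 + 42)**2/(1 + (14 + 28 + 42)**3)*4 = -8*84**2/(1 + 84**3)*4 = -8*7056/(1 + 592704)*4 = -8*7056/592705*4 = -8*7056*1/592705*4 = -56448/592705*4 = -225792/592705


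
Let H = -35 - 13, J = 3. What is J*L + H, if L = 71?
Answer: 165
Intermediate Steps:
H = -48
J*L + H = 3*71 - 48 = 213 - 48 = 165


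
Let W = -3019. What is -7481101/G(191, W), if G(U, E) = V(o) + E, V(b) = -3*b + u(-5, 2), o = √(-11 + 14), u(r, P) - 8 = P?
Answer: 7503544303/3018018 - 7481101*√3/3018018 ≈ 2482.0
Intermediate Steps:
u(r, P) = 8 + P
o = √3 ≈ 1.7320
V(b) = 10 - 3*b (V(b) = -3*b + (8 + 2) = -3*b + 10 = 10 - 3*b)
G(U, E) = 10 + E - 3*√3 (G(U, E) = (10 - 3*√3) + E = 10 + E - 3*√3)
-7481101/G(191, W) = -7481101/(10 - 3019 - 3*√3) = -7481101/(-3009 - 3*√3)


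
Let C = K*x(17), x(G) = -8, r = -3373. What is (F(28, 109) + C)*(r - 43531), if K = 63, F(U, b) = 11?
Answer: 23123672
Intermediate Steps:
C = -504 (C = 63*(-8) = -504)
(F(28, 109) + C)*(r - 43531) = (11 - 504)*(-3373 - 43531) = -493*(-46904) = 23123672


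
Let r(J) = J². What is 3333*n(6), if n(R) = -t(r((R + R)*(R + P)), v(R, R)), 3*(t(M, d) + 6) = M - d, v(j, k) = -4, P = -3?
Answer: -1424302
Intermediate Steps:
t(M, d) = -6 - d/3 + M/3 (t(M, d) = -6 + (M - d)/3 = -6 + (-d/3 + M/3) = -6 - d/3 + M/3)
n(R) = 14/3 - 4*R²*(-3 + R)²/3 (n(R) = -(-6 - ⅓*(-4) + ((R + R)*(R - 3))²/3) = -(-6 + 4/3 + ((2*R)*(-3 + R))²/3) = -(-6 + 4/3 + (2*R*(-3 + R))²/3) = -(-6 + 4/3 + (4*R²*(-3 + R)²)/3) = -(-6 + 4/3 + 4*R²*(-3 + R)²/3) = -(-14/3 + 4*R²*(-3 + R)²/3) = 14/3 - 4*R²*(-3 + R)²/3)
3333*n(6) = 3333*(14/3 - 4/3*6²*(-3 + 6)²) = 3333*(14/3 - 4/3*36*3²) = 3333*(14/3 - 4/3*36*9) = 3333*(14/3 - 432) = 3333*(-1282/3) = -1424302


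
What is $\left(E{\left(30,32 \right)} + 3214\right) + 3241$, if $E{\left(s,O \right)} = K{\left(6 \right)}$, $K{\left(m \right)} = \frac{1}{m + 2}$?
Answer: $\frac{51641}{8} \approx 6455.1$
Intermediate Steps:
$K{\left(m \right)} = \frac{1}{2 + m}$
$E{\left(s,O \right)} = \frac{1}{8}$ ($E{\left(s,O \right)} = \frac{1}{2 + 6} = \frac{1}{8}$)
$\left(E{\left(30,32 \right)} + 3214\right) + 3241 = \left(\frac{1}{8} + 3214\right) + 3241 = \frac{25713}{8} + 3241 = \frac{51641}{8}$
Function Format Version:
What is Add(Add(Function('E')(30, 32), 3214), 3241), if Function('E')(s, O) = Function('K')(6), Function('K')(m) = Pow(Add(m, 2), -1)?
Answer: Rational(51641, 8) ≈ 6455.1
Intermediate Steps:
Function('K')(m) = Pow(Add(2, m), -1)
Function('E')(s, O) = Rational(1, 8) (Function('E')(s, O) = Pow(Add(2, 6), -1) = Pow(8, -1) = Rational(1, 8))
Add(Add(Function('E')(30, 32), 3214), 3241) = Add(Add(Rational(1, 8), 3214), 3241) = Add(Rational(25713, 8), 3241) = Rational(51641, 8)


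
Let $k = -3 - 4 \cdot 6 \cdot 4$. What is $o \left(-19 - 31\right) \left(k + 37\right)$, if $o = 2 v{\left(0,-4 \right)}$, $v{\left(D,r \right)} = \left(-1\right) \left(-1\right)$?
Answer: $6200$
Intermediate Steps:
$v{\left(D,r \right)} = 1$
$o = 2$ ($o = 2 \cdot 1 = 2$)
$k = -99$ ($k = -3 - 96 = -99$)
$o \left(-19 - 31\right) \left(k + 37\right) = 2 \left(-19 - 31\right) \left(-99 + 37\right) = 2 \left(\left(-50\right) \left(-62\right)\right) = 2 \cdot 3100 = 6200$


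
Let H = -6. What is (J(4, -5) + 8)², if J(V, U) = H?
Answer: 4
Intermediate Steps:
J(V, U) = -6
(J(4, -5) + 8)² = (-6 + 8)² = 2² = 4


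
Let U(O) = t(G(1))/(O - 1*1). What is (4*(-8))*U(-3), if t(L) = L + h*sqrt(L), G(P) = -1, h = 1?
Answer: -8 + 8*I ≈ -8.0 + 8.0*I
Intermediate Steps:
t(L) = L + sqrt(L) (t(L) = L + 1*sqrt(L) = L + sqrt(L))
U(O) = (-1 + I)/(-1 + O) (U(O) = (-1 + sqrt(-1))/(O - 1*1) = (-1 + I)/(O - 1) = (-1 + I)/(-1 + O))
(4*(-8))*U(-3) = (4*(-8))*((-1 + I)/(-1 - 3)) = -32*(-1 + I)/(-4) = -(-8)*(-1 + I) = -32*(1/4 - I/4) = -8 + 8*I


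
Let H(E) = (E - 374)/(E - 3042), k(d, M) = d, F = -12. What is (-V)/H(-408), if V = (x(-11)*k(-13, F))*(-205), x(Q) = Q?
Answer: 2198625/17 ≈ 1.2933e+5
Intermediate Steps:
H(E) = (-374 + E)/(-3042 + E)
V = -29315 (V = -11*(-13)*(-205) = 143*(-205) = -29315)
(-V)/H(-408) = (-1*(-29315))/(((-374 - 408)/(-3042 - 408))) = 29315/((-782/(-3450))) = 29315/((-1/3450*(-782))) = 29315/(17/75) = 29315*(75/17) = 2198625/17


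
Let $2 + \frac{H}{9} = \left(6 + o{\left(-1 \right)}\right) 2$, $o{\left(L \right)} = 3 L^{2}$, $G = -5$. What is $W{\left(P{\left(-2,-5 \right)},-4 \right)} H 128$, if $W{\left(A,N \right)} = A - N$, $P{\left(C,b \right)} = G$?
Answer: $-18432$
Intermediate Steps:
$P{\left(C,b \right)} = -5$
$H = 144$ ($H = -18 + 9 \left(6 + 3 \left(-1\right)^{2}\right) 2 = -18 + 9 \left(6 + 3 \cdot 1\right) 2 = -18 + 9 \left(6 + 3\right) 2 = -18 + 9 \cdot 9 \cdot 2 = -18 + 9 \cdot 18 = -18 + 162 = 144$)
$W{\left(P{\left(-2,-5 \right)},-4 \right)} H 128 = \left(-5 - -4\right) 144 \cdot 128 = \left(-5 + 4\right) 144 \cdot 128 = \left(-1\right) 144 \cdot 128 = \left(-144\right) 128 = -18432$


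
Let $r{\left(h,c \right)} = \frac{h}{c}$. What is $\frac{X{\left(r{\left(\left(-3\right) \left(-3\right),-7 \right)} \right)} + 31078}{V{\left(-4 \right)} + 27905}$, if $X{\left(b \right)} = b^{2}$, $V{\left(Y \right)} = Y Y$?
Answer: $\frac{1522903}{1368129} \approx 1.1131$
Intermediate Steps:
$V{\left(Y \right)} = Y^{2}$
$\frac{X{\left(r{\left(\left(-3\right) \left(-3\right),-7 \right)} \right)} + 31078}{V{\left(-4 \right)} + 27905} = \frac{\left(\frac{\left(-3\right) \left(-3\right)}{-7}\right)^{2} + 31078}{\left(-4\right)^{2} + 27905} = \frac{\left(9 \left(- \frac{1}{7}\right)\right)^{2} + 31078}{16 + 27905} = \frac{\left(- \frac{9}{7}\right)^{2} + 31078}{27921} = \left(\frac{81}{49} + 31078\right) \frac{1}{27921} = \frac{1522903}{49} \cdot \frac{1}{27921} = \frac{1522903}{1368129}$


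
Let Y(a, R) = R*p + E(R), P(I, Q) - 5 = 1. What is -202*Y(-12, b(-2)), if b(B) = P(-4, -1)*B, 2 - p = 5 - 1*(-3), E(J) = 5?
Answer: -15554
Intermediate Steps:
p = -6 (p = 2 - (5 - 1*(-3)) = 2 - (5 + 3) = 2 - 1*8 = 2 - 8 = -6)
P(I, Q) = 6 (P(I, Q) = 5 + 1 = 6)
b(B) = 6*B
Y(a, R) = 5 - 6*R (Y(a, R) = R*(-6) + 5 = -6*R + 5 = 5 - 6*R)
-202*Y(-12, b(-2)) = -202*(5 - 36*(-2)) = -202*(5 - 6*(-12)) = -202*(5 + 72) = -202*77 = -1*15554 = -15554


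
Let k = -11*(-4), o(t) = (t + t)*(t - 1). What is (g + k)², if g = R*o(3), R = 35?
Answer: 215296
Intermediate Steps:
o(t) = 2*t*(-1 + t) (o(t) = (2*t)*(-1 + t) = 2*t*(-1 + t))
k = 44
g = 420 (g = 35*(2*3*(-1 + 3)) = 35*(2*3*2) = 35*12 = 420)
(g + k)² = (420 + 44)² = 464² = 215296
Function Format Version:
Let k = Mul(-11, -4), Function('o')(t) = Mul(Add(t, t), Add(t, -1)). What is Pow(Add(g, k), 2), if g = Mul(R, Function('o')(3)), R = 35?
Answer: 215296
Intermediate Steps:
Function('o')(t) = Mul(2, t, Add(-1, t)) (Function('o')(t) = Mul(Mul(2, t), Add(-1, t)) = Mul(2, t, Add(-1, t)))
k = 44
g = 420 (g = Mul(35, Mul(2, 3, Add(-1, 3))) = Mul(35, Mul(2, 3, 2)) = Mul(35, 12) = 420)
Pow(Add(g, k), 2) = Pow(Add(420, 44), 2) = Pow(464, 2) = 215296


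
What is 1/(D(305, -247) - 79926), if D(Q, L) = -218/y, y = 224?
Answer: -112/8951821 ≈ -1.2511e-5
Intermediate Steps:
D(Q, L) = -109/112 (D(Q, L) = -218/224 = -218*1/224 = -109/112)
1/(D(305, -247) - 79926) = 1/(-109/112 - 79926) = 1/(-8951821/112) = -112/8951821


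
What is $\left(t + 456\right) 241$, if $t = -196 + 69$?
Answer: $79289$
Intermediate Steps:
$t = -127$
$\left(t + 456\right) 241 = \left(-127 + 456\right) 241 = 329 \cdot 241 = 79289$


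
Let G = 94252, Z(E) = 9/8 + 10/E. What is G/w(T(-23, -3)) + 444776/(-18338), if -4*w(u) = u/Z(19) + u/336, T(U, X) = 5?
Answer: -5501671733564/44394395 ≈ -1.2393e+5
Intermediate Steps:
Z(E) = 9/8 + 10/E (Z(E) = 9*(⅛) + 10/E = 9/8 + 10/E)
w(u) = -51323*u/337344 (w(u) = -(u/(9/8 + 10/19) + u/336)/4 = -(u/(251/152) + u/336)/4 = -(u*(152/251) + u/336)/4 = -(152*u/251 + u/336)/4 = -51323*u/337344)
G/w(T(-23, -3)) + 444776/(-18338) = 94252/((-51323/337344*5)) + 444776/(-18338) = 94252/(-256615/337344) + 444776*(-1/18338) = 94252*(-337344/256615) - 4196/173 = -31795346688/256615 - 4196/173 = -5501671733564/44394395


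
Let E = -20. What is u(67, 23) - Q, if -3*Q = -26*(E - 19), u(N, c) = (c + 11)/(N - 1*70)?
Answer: 980/3 ≈ 326.67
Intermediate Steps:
u(N, c) = (11 + c)/(-70 + N) (u(N, c) = (11 + c)/(N - 70) = (11 + c)/(-70 + N))
Q = -338 (Q = -(-26)*(-20 - 19)/3 = -(-26)*(-39)/3 = -⅓*1014 = -338)
u(67, 23) - Q = (11 + 23)/(-70 + 67) - 1*(-338) = 34/(-3) + 338 = -⅓*34 + 338 = -34/3 + 338 = 980/3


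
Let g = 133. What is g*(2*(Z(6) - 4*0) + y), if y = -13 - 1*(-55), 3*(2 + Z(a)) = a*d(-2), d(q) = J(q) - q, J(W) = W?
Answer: 5054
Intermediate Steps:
d(q) = 0 (d(q) = q - q = 0)
Z(a) = -2 (Z(a) = -2 + (a*0)/3 = -2 + (⅓)*0 = -2 + 0 = -2)
y = 42 (y = -13 + 55 = 42)
g*(2*(Z(6) - 4*0) + y) = 133*(2*(-2 - 4*0) + 42) = 133*(2*(-2 + 0) + 42) = 133*(2*(-2) + 42) = 133*(-4 + 42) = 133*38 = 5054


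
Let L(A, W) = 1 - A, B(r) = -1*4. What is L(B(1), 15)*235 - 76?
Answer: 1099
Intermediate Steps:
B(r) = -4
L(B(1), 15)*235 - 76 = (1 - 1*(-4))*235 - 76 = (1 + 4)*235 - 76 = 5*235 - 76 = 1175 - 76 = 1099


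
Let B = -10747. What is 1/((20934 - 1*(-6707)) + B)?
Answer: 1/16894 ≈ 5.9193e-5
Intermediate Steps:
1/((20934 - 1*(-6707)) + B) = 1/((20934 - 1*(-6707)) - 10747) = 1/((20934 + 6707) - 10747) = 1/(27641 - 10747) = 1/16894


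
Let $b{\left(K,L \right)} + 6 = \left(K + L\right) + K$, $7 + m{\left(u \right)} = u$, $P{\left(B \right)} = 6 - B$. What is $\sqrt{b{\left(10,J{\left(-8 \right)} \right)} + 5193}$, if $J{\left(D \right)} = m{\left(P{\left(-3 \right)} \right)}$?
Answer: $\sqrt{5209} \approx 72.173$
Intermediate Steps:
$m{\left(u \right)} = -7 + u$
$J{\left(D \right)} = 2$ ($J{\left(D \right)} = -7 + \left(6 - -3\right) = -7 + \left(6 + 3\right) = -7 + 9 = 2$)
$b{\left(K,L \right)} = -6 + L + 2 K$ ($b{\left(K,L \right)} = -6 + \left(\left(K + L\right) + K\right) = -6 + \left(L + 2 K\right) = -6 + L + 2 K$)
$\sqrt{b{\left(10,J{\left(-8 \right)} \right)} + 5193} = \sqrt{\left(-6 + 2 + 2 \cdot 10\right) + 5193} = \sqrt{\left(-6 + 2 + 20\right) + 5193} = \sqrt{16 + 5193} = \sqrt{5209}$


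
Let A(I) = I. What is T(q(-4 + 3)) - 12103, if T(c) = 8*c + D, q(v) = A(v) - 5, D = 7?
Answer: -12144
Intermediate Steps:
q(v) = -5 + v (q(v) = v - 5 = -5 + v)
T(c) = 7 + 8*c (T(c) = 8*c + 7 = 7 + 8*c)
T(q(-4 + 3)) - 12103 = (7 + 8*(-5 + (-4 + 3))) - 12103 = (7 + 8*(-5 - 1)) - 12103 = (7 + 8*(-6)) - 12103 = (7 - 48) - 12103 = -41 - 12103 = -12144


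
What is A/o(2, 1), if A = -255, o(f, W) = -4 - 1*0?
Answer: 255/4 ≈ 63.750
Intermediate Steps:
o(f, W) = -4 (o(f, W) = -4 + 0 = -4)
A/o(2, 1) = -255/(-4) = -¼*(-255) = 255/4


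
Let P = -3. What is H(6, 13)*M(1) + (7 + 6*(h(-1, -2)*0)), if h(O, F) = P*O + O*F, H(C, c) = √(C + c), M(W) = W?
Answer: 7 + √19 ≈ 11.359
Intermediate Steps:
h(O, F) = -3*O + F*O (h(O, F) = -3*O + O*F = -3*O + F*O)
H(6, 13)*M(1) + (7 + 6*(h(-1, -2)*0)) = √(6 + 13)*1 + (7 + 6*(-(-3 - 2)*0)) = √19*1 + (7 + 6*(-1*(-5)*0)) = √19 + (7 + 6*(5*0)) = √19 + (7 + 6*0) = √19 + (7 + 0) = √19 + 7 = 7 + √19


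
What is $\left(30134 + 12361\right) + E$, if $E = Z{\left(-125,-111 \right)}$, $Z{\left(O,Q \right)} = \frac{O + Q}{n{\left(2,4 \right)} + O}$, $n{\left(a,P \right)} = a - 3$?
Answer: $\frac{2677303}{63} \approx 42497.0$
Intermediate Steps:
$n{\left(a,P \right)} = -3 + a$ ($n{\left(a,P \right)} = a - 3 = -3 + a$)
$Z{\left(O,Q \right)} = \frac{O + Q}{-1 + O}$ ($Z{\left(O,Q \right)} = \frac{O + Q}{\left(-3 + 2\right) + O} = \frac{O + Q}{-1 + O}$)
$E = \frac{118}{63}$ ($E = \frac{-125 - 111}{-1 - 125} = \frac{1}{-126} \left(-236\right) = \left(- \frac{1}{126}\right) \left(-236\right) = \frac{118}{63} \approx 1.873$)
$\left(30134 + 12361\right) + E = \left(30134 + 12361\right) + \frac{118}{63} = 42495 + \frac{118}{63} = \frac{2677303}{63}$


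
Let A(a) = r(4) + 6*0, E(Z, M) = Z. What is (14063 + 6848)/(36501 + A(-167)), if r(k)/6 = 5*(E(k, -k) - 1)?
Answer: 20911/36591 ≈ 0.57148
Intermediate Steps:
r(k) = -30 + 30*k (r(k) = 6*(5*(k - 1)) = 6*(5*(-1 + k)) = 6*(-5 + 5*k) = -30 + 30*k)
A(a) = 90 (A(a) = (-30 + 30*4) + 6*0 = (-30 + 120) + 0 = 90 + 0 = 90)
(14063 + 6848)/(36501 + A(-167)) = (14063 + 6848)/(36501 + 90) = 20911/36591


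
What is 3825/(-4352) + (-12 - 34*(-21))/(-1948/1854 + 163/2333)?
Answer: -389138804217/543037696 ≈ -716.60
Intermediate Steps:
3825/(-4352) + (-12 - 34*(-21))/(-1948/1854 + 163/2333) = 3825*(-1/4352) + (-12 + 714)/(-1948*1/1854 + 163*(1/2333)) = -225/256 + 702/(-974/927 + 163/2333) = -225/256 + 702/(-2121241/2162691) = -225/256 + 702*(-2162691/2121241) = -225/256 - 1518209082/2121241 = -389138804217/543037696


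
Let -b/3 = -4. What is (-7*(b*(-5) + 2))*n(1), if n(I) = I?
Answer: 406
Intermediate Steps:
b = 12 (b = -3*(-4) = 12)
(-7*(b*(-5) + 2))*n(1) = -7*(12*(-5) + 2)*1 = -7*(-60 + 2)*1 = -7*(-58)*1 = 406*1 = 406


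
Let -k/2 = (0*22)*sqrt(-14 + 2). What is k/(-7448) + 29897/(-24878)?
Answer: -4271/3554 ≈ -1.2017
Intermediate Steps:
k = 0 (k = -2*0*22*sqrt(-14 + 2) = -0*sqrt(-12) = -0*2*I*sqrt(3) = -2*0 = 0)
k/(-7448) + 29897/(-24878) = 0/(-7448) + 29897/(-24878) = 0*(-1/7448) + 29897*(-1/24878) = 0 - 4271/3554 = -4271/3554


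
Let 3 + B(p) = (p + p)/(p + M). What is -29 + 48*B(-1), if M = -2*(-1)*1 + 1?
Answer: -221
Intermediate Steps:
M = 3 (M = 2*1 + 1 = 2 + 1 = 3)
B(p) = -3 + 2*p/(3 + p) (B(p) = -3 + (p + p)/(p + 3) = -3 + (2*p)/(3 + p) = -3 + 2*p/(3 + p))
-29 + 48*B(-1) = -29 + 48*((-9 - 1*(-1))/(3 - 1)) = -29 + 48*((-9 + 1)/2) = -29 + 48*((½)*(-8)) = -29 + 48*(-4) = -29 - 192 = -221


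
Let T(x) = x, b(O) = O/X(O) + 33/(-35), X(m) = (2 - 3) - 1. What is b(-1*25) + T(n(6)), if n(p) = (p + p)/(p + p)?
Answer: 879/70 ≈ 12.557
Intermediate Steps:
X(m) = -2 (X(m) = -1 - 1 = -2)
b(O) = -33/35 - O/2 (b(O) = O/(-2) + 33/(-35) = O*(-½) + 33*(-1/35) = -O/2 - 33/35 = -33/35 - O/2)
n(p) = 1 (n(p) = (2*p)/((2*p)) = (2*p)*(1/(2*p)) = 1)
b(-1*25) + T(n(6)) = (-33/35 - (-1)*25/2) + 1 = (-33/35 - ½*(-25)) + 1 = (-33/35 + 25/2) + 1 = 809/70 + 1 = 879/70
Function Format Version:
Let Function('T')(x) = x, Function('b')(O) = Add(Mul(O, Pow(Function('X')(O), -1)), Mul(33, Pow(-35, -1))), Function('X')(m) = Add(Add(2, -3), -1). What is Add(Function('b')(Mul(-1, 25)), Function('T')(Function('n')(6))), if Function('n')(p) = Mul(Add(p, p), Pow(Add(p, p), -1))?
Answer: Rational(879, 70) ≈ 12.557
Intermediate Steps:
Function('X')(m) = -2 (Function('X')(m) = Add(-1, -1) = -2)
Function('b')(O) = Add(Rational(-33, 35), Mul(Rational(-1, 2), O)) (Function('b')(O) = Add(Mul(O, Pow(-2, -1)), Mul(33, Pow(-35, -1))) = Add(Mul(O, Rational(-1, 2)), Mul(33, Rational(-1, 35))) = Add(Mul(Rational(-1, 2), O), Rational(-33, 35)) = Add(Rational(-33, 35), Mul(Rational(-1, 2), O)))
Function('n')(p) = 1 (Function('n')(p) = Mul(Mul(2, p), Pow(Mul(2, p), -1)) = Mul(Mul(2, p), Mul(Rational(1, 2), Pow(p, -1))) = 1)
Add(Function('b')(Mul(-1, 25)), Function('T')(Function('n')(6))) = Add(Add(Rational(-33, 35), Mul(Rational(-1, 2), Mul(-1, 25))), 1) = Add(Add(Rational(-33, 35), Mul(Rational(-1, 2), -25)), 1) = Add(Add(Rational(-33, 35), Rational(25, 2)), 1) = Add(Rational(809, 70), 1) = Rational(879, 70)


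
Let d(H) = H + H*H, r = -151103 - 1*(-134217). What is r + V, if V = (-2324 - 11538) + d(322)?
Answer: 73258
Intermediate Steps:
r = -16886 (r = -151103 + 134217 = -16886)
d(H) = H + H²
V = 90144 (V = (-2324 - 11538) + 322*(1 + 322) = -13862 + 322*323 = -13862 + 104006 = 90144)
r + V = -16886 + 90144 = 73258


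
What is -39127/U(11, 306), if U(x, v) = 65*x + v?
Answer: -39127/1021 ≈ -38.322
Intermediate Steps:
U(x, v) = v + 65*x
-39127/U(11, 306) = -39127/(306 + 65*11) = -39127/(306 + 715) = -39127/1021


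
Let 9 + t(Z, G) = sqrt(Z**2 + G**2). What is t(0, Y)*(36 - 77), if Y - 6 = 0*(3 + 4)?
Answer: 123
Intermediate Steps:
Y = 6 (Y = 6 + 0*(3 + 4) = 6 + 0*7 = 6 + 0 = 6)
t(Z, G) = -9 + sqrt(G**2 + Z**2) (t(Z, G) = -9 + sqrt(Z**2 + G**2) = -9 + sqrt(G**2 + Z**2))
t(0, Y)*(36 - 77) = (-9 + sqrt(6**2 + 0**2))*(36 - 77) = (-9 + sqrt(36 + 0))*(-41) = (-9 + sqrt(36))*(-41) = (-9 + 6)*(-41) = -3*(-41) = 123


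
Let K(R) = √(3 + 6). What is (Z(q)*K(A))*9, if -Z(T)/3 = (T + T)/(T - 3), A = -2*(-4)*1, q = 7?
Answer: -567/2 ≈ -283.50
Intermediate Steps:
A = 8 (A = 8*1 = 8)
K(R) = 3 (K(R) = √9 = 3)
Z(T) = -6*T/(-3 + T) (Z(T) = -3*(T + T)/(T - 3) = -3*2*T/(-3 + T) = -6*T/(-3 + T))
(Z(q)*K(A))*9 = (-6*7/(-3 + 7)*3)*9 = (-6*7/4*3)*9 = (-6*7*¼*3)*9 = -21/2*3*9 = -63/2*9 = -567/2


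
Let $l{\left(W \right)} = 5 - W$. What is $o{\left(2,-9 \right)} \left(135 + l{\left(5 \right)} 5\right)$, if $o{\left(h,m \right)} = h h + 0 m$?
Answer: $540$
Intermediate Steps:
$o{\left(h,m \right)} = h^{2}$ ($o{\left(h,m \right)} = h^{2} + 0 = h^{2}$)
$o{\left(2,-9 \right)} \left(135 + l{\left(5 \right)} 5\right) = 2^{2} \left(135 + \left(5 - 5\right) 5\right) = 4 \left(135 + \left(5 - 5\right) 5\right) = 4 \left(135 + 0 \cdot 5\right) = 4 \left(135 + 0\right) = 4 \cdot 135 = 540$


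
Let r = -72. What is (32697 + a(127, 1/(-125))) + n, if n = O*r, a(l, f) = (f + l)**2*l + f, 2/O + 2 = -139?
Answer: 1528104359344/734375 ≈ 2.0808e+6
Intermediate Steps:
O = -2/141 (O = 2/(-2 - 139) = 2/(-141) = 2*(-1/141) = -2/141 ≈ -0.014184)
a(l, f) = f + l*(f + l)**2 (a(l, f) = l*(f + l)**2 + f = f + l*(f + l)**2)
n = 48/47 (n = -2/141*(-72) = 48/47 ≈ 1.0213)
(32697 + a(127, 1/(-125))) + n = (32697 + (1/(-125) + 127*(1/(-125) + 127)**2)) + 48/47 = (32697 + (-1/125 + 127*(-1/125 + 127)**2)) + 48/47 = (32697 + (-1/125 + 127*(15874/125)**2)) + 48/47 = (32697 + (-1/125 + 127*(251983876/15625))) + 48/47 = (32697 + (-1/125 + 32001952252/15625)) + 48/47 = (32697 + 32001952127/15625) + 48/47 = 32512842752/15625 + 48/47 = 1528104359344/734375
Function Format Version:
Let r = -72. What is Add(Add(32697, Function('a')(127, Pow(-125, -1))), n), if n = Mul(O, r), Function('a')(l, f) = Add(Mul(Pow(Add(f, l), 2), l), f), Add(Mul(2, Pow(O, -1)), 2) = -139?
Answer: Rational(1528104359344, 734375) ≈ 2.0808e+6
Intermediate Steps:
O = Rational(-2, 141) (O = Mul(2, Pow(Add(-2, -139), -1)) = Mul(2, Pow(-141, -1)) = Mul(2, Rational(-1, 141)) = Rational(-2, 141) ≈ -0.014184)
Function('a')(l, f) = Add(f, Mul(l, Pow(Add(f, l), 2))) (Function('a')(l, f) = Add(Mul(l, Pow(Add(f, l), 2)), f) = Add(f, Mul(l, Pow(Add(f, l), 2))))
n = Rational(48, 47) (n = Mul(Rational(-2, 141), -72) = Rational(48, 47) ≈ 1.0213)
Add(Add(32697, Function('a')(127, Pow(-125, -1))), n) = Add(Add(32697, Add(Pow(-125, -1), Mul(127, Pow(Add(Pow(-125, -1), 127), 2)))), Rational(48, 47)) = Add(Add(32697, Add(Rational(-1, 125), Mul(127, Pow(Add(Rational(-1, 125), 127), 2)))), Rational(48, 47)) = Add(Add(32697, Add(Rational(-1, 125), Mul(127, Pow(Rational(15874, 125), 2)))), Rational(48, 47)) = Add(Add(32697, Add(Rational(-1, 125), Mul(127, Rational(251983876, 15625)))), Rational(48, 47)) = Add(Add(32697, Add(Rational(-1, 125), Rational(32001952252, 15625))), Rational(48, 47)) = Add(Add(32697, Rational(32001952127, 15625)), Rational(48, 47)) = Add(Rational(32512842752, 15625), Rational(48, 47)) = Rational(1528104359344, 734375)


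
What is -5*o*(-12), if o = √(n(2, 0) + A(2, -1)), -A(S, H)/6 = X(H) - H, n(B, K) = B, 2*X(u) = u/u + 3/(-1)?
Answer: 60*√2 ≈ 84.853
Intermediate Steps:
X(u) = -1 (X(u) = (u/u + 3/(-1))/2 = (1 + 3*(-1))/2 = (1 - 3)/2 = (½)*(-2) = -1)
A(S, H) = 6 + 6*H (A(S, H) = -6*(-1 - H) = 6 + 6*H)
o = √2 (o = √(2 + (6 + 6*(-1))) = √(2 + (6 - 6)) = √(2 + 0) = √2 ≈ 1.4142)
-5*o*(-12) = -5*√2*(-12) = 60*√2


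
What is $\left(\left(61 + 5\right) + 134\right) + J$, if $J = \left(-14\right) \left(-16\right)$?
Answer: $424$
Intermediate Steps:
$J = 224$
$\left(\left(61 + 5\right) + 134\right) + J = \left(\left(61 + 5\right) + 134\right) + 224 = \left(66 + 134\right) + 224 = 200 + 224 = 424$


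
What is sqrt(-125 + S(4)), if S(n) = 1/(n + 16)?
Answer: 7*I*sqrt(255)/10 ≈ 11.178*I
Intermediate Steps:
S(n) = 1/(16 + n)
sqrt(-125 + S(4)) = sqrt(-125 + 1/(16 + 4)) = sqrt(-125 + 1/20) = sqrt(-2499/20) = 7*I*sqrt(255)/10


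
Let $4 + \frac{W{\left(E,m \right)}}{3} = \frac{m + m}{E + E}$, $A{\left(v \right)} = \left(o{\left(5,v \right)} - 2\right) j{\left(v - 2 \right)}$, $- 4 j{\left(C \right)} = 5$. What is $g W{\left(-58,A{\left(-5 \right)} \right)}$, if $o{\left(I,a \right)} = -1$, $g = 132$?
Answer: $- \frac{93357}{58} \approx -1609.6$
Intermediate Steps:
$j{\left(C \right)} = - \frac{5}{4}$ ($j{\left(C \right)} = \left(- \frac{1}{4}\right) 5 = - \frac{5}{4}$)
$A{\left(v \right)} = \frac{15}{4}$ ($A{\left(v \right)} = \left(-1 - 2\right) \left(- \frac{5}{4}\right) = \left(-3\right) \left(- \frac{5}{4}\right) = \frac{15}{4}$)
$W{\left(E,m \right)} = -12 + \frac{3 m}{E}$ ($W{\left(E,m \right)} = -12 + 3 \frac{m + m}{E + E} = -12 + 3 \frac{2 m}{2 E} = -12 + 3 \cdot 2 m \frac{1}{2 E} = -12 + 3 \frac{m}{E} = -12 + \frac{3 m}{E}$)
$g W{\left(-58,A{\left(-5 \right)} \right)} = 132 \left(-12 + 3 \cdot \frac{15}{4} \frac{1}{-58}\right) = 132 \left(-12 + 3 \cdot \frac{15}{4} \left(- \frac{1}{58}\right)\right) = 132 \left(-12 - \frac{45}{232}\right) = 132 \left(- \frac{2829}{232}\right) = - \frac{93357}{58}$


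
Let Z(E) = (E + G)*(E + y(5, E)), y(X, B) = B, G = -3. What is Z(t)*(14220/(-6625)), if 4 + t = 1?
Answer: -102384/1325 ≈ -77.271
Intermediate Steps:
t = -3 (t = -4 + 1 = -3)
Z(E) = 2*E*(-3 + E) (Z(E) = (E - 3)*(E + E) = (-3 + E)*(2*E) = 2*E*(-3 + E))
Z(t)*(14220/(-6625)) = (2*(-3)*(-3 - 3))*(14220/(-6625)) = (2*(-3)*(-6))*(14220*(-1/6625)) = 36*(-2844/1325) = -102384/1325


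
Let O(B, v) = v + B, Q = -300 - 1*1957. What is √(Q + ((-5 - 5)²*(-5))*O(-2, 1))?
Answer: I*√1757 ≈ 41.917*I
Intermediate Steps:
Q = -2257 (Q = -300 - 1957 = -2257)
O(B, v) = B + v
√(Q + ((-5 - 5)²*(-5))*O(-2, 1)) = √(-2257 + ((-5 - 5)²*(-5))*(-2 + 1)) = √(-2257 + ((-10)²*(-5))*(-1)) = √(-2257 + (100*(-5))*(-1)) = √(-2257 - 500*(-1)) = √(-2257 + 500) = √(-1757) = I*√1757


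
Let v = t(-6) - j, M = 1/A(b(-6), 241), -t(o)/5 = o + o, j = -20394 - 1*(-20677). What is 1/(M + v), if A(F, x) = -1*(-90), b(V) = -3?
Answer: -90/20069 ≈ -0.0044845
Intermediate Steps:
j = 283 (j = -20394 + 20677 = 283)
t(o) = -10*o (t(o) = -5*(o + o) = -10*o)
A(F, x) = 90
M = 1/90 ≈ 0.011111
v = -223 (v = -10*(-6) - 1*283 = 60 - 283 = -223)
1/(M + v) = 1/(1/90 - 223) = 1/(-20069/90) = -90/20069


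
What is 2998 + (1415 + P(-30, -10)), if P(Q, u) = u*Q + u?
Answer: 4703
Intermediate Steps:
P(Q, u) = u + Q*u (P(Q, u) = Q*u + u = u + Q*u)
2998 + (1415 + P(-30, -10)) = 2998 + (1415 - 10*(1 - 30)) = 2998 + (1415 - 10*(-29)) = 2998 + (1415 + 290) = 2998 + 1705 = 4703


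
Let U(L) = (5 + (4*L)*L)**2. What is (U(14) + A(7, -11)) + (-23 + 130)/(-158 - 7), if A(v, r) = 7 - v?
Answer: 102715858/165 ≈ 6.2252e+5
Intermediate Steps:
U(L) = (5 + 4*L**2)**2
(U(14) + A(7, -11)) + (-23 + 130)/(-158 - 7) = ((5 + 4*14**2)**2 + (7 - 1*7)) + (-23 + 130)/(-158 - 7) = ((5 + 4*196)**2 + (7 - 7)) + 107/(-165) = ((5 + 784)**2 + 0) + 107*(-1/165) = (789**2 + 0) - 107/165 = (622521 + 0) - 107/165 = 622521 - 107/165 = 102715858/165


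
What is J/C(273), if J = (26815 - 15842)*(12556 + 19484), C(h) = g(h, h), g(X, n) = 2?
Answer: 175787460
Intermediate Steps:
C(h) = 2
J = 351574920 (J = 10973*32040 = 351574920)
J/C(273) = 351574920/2 = 351574920*(1/2) = 175787460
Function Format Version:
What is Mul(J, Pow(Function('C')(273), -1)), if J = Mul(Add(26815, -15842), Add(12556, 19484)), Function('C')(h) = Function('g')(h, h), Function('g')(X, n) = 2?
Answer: 175787460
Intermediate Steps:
Function('C')(h) = 2
J = 351574920 (J = Mul(10973, 32040) = 351574920)
Mul(J, Pow(Function('C')(273), -1)) = Mul(351574920, Pow(2, -1)) = Mul(351574920, Rational(1, 2)) = 175787460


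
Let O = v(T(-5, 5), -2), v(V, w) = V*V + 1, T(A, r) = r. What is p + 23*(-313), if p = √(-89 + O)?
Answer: -7199 + 3*I*√7 ≈ -7199.0 + 7.9373*I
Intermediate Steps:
v(V, w) = 1 + V² (v(V, w) = V² + 1 = 1 + V²)
O = 26 (O = 1 + 5² = 1 + 25 = 26)
p = 3*I*√7 (p = √(-89 + 26) = √(-63) = 3*I*√7 ≈ 7.9373*I)
p + 23*(-313) = 3*I*√7 + 23*(-313) = 3*I*√7 - 7199 = -7199 + 3*I*√7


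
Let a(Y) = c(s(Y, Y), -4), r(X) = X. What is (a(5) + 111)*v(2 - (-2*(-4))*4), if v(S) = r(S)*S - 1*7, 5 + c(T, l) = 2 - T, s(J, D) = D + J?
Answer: 87514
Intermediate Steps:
c(T, l) = -3 - T (c(T, l) = -5 + (2 - T) = -3 - T)
a(Y) = -3 - 2*Y (a(Y) = -3 - (Y + Y) = -3 - 2*Y)
v(S) = -7 + S² (v(S) = S*S - 1*7 = S² - 7 = -7 + S²)
(a(5) + 111)*v(2 - (-2*(-4))*4) = ((-3 - 2*5) + 111)*(-7 + (2 - (-2*(-4))*4)²) = ((-3 - 10) + 111)*(-7 + (2 - 8*4)²) = (-13 + 111)*(-7 + (2 - 1*32)²) = 98*(-7 + (2 - 32)²) = 98*(-7 + (-30)²) = 98*(-7 + 900) = 98*893 = 87514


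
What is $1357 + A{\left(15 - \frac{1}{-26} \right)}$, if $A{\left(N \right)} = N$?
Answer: $\frac{35673}{26} \approx 1372.0$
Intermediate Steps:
$1357 + A{\left(15 - \frac{1}{-26} \right)} = 1357 + \left(15 - \frac{1}{-26}\right) = 1357 + \left(15 - - \frac{1}{26}\right) = 1357 + \left(15 + \frac{1}{26}\right) = 1357 + \frac{391}{26} = \frac{35673}{26}$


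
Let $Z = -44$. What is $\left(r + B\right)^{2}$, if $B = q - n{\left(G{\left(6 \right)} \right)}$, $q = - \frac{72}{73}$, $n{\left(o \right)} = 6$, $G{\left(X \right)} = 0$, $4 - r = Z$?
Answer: $\frac{8964036}{5329} \approx 1682.1$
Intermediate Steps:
$r = 48$ ($r = 4 - -44 = 4 + 44 = 48$)
$q = - \frac{72}{73}$ ($q = \left(-72\right) \frac{1}{73} = - \frac{72}{73} \approx -0.9863$)
$B = - \frac{510}{73}$ ($B = - \frac{72}{73} - 6 = - \frac{510}{73} \approx -6.9863$)
$\left(r + B\right)^{2} = \left(48 - \frac{510}{73}\right)^{2} = \left(\frac{2994}{73}\right)^{2} = \frac{8964036}{5329}$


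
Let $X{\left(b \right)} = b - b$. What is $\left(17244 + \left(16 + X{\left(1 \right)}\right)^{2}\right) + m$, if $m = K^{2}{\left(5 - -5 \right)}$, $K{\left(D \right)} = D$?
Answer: $17600$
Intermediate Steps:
$X{\left(b \right)} = 0$
$m = 100$ ($m = \left(5 - -5\right)^{2} = \left(5 + 5\right)^{2} = 10^{2} = 100$)
$\left(17244 + \left(16 + X{\left(1 \right)}\right)^{2}\right) + m = \left(17244 + \left(16 + 0\right)^{2}\right) + 100 = \left(17244 + 16^{2}\right) + 100 = \left(17244 + 256\right) + 100 = 17500 + 100 = 17600$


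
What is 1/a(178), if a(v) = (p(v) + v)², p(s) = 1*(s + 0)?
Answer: 1/126736 ≈ 7.8904e-6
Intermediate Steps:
p(s) = s (p(s) = 1*s = s)
a(v) = 4*v² (a(v) = (v + v)² = (2*v)² = 4*v²)
1/a(178) = 1/(4*178²) = 1/(4*31684) = 1/126736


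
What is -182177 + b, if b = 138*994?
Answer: -45005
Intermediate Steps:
b = 137172
-182177 + b = -182177 + 137172 = -45005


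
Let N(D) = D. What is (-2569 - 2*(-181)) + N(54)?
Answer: -2153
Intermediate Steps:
(-2569 - 2*(-181)) + N(54) = (-2569 - 2*(-181)) + 54 = (-2569 + 362) + 54 = -2207 + 54 = -2153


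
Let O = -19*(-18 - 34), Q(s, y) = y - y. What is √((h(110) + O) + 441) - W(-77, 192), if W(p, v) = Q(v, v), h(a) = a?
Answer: 9*√19 ≈ 39.230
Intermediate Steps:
Q(s, y) = 0
W(p, v) = 0
O = 988 (O = -19*(-52) = 988)
√((h(110) + O) + 441) - W(-77, 192) = √((110 + 988) + 441) - 1*0 = √(1098 + 441) + 0 = √1539 + 0 = 9*√19 + 0 = 9*√19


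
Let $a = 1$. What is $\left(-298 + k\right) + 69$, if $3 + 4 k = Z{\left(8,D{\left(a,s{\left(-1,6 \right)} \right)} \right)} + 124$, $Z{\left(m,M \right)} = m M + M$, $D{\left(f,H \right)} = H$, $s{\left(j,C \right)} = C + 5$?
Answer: $-174$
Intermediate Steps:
$s{\left(j,C \right)} = 5 + C$
$Z{\left(m,M \right)} = M + M m$ ($Z{\left(m,M \right)} = M m + M = M + M m$)
$k = 55$ ($k = - \frac{3}{4} + \frac{\left(5 + 6\right) \left(1 + 8\right) + 124}{4} = - \frac{3}{4} + \frac{11 \cdot 9 + 124}{4} = - \frac{3}{4} + \frac{99 + 124}{4} = - \frac{3}{4} + \frac{1}{4} \cdot 223 = - \frac{3}{4} + \frac{223}{4} = 55$)
$\left(-298 + k\right) + 69 = \left(-298 + 55\right) + 69 = -243 + 69 = -174$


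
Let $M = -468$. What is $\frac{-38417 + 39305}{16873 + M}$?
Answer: $\frac{888}{16405} \approx 0.05413$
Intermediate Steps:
$\frac{-38417 + 39305}{16873 + M} = \frac{-38417 + 39305}{16873 - 468} = \frac{888}{16405}$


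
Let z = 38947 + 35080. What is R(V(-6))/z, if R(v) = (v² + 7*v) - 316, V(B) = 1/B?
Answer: -11417/2664972 ≈ -0.0042841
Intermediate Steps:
z = 74027
R(v) = -316 + v² + 7*v
R(V(-6))/z = (-316 + (1/(-6))² + 7/(-6))/74027 = (-316 + (-⅙)² + 7*(-⅙))*(1/74027) = (-316 + 1/36 - 7/6)*(1/74027) = -11417/36*1/74027 = -11417/2664972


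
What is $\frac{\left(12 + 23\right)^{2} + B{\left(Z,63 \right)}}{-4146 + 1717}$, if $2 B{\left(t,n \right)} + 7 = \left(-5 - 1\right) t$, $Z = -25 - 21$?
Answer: $- \frac{2719}{4858} \approx -0.5597$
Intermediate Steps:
$Z = -46$
$B{\left(t,n \right)} = - \frac{7}{2} - 3 t$ ($B{\left(t,n \right)} = - \frac{7}{2} + \frac{\left(-5 - 1\right) t}{2} = - \frac{7}{2} + \frac{\left(-6\right) t}{2} = - \frac{7}{2} - 3 t$)
$\frac{\left(12 + 23\right)^{2} + B{\left(Z,63 \right)}}{-4146 + 1717} = \frac{\left(12 + 23\right)^{2} - - \frac{269}{2}}{-4146 + 1717} = \frac{35^{2} + \left(- \frac{7}{2} + 138\right)}{-2429} = \left(1225 + \frac{269}{2}\right) \left(- \frac{1}{2429}\right) = \frac{2719}{2} \left(- \frac{1}{2429}\right) = - \frac{2719}{4858}$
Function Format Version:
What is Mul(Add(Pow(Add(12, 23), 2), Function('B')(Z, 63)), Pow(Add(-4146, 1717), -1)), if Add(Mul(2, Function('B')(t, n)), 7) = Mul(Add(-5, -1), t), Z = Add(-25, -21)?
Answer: Rational(-2719, 4858) ≈ -0.55970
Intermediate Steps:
Z = -46
Function('B')(t, n) = Add(Rational(-7, 2), Mul(-3, t)) (Function('B')(t, n) = Add(Rational(-7, 2), Mul(Rational(1, 2), Mul(Add(-5, -1), t))) = Add(Rational(-7, 2), Mul(Rational(1, 2), Mul(-6, t))) = Add(Rational(-7, 2), Mul(-3, t)))
Mul(Add(Pow(Add(12, 23), 2), Function('B')(Z, 63)), Pow(Add(-4146, 1717), -1)) = Mul(Add(Pow(Add(12, 23), 2), Add(Rational(-7, 2), Mul(-3, -46))), Pow(Add(-4146, 1717), -1)) = Mul(Add(Pow(35, 2), Add(Rational(-7, 2), 138)), Pow(-2429, -1)) = Mul(Add(1225, Rational(269, 2)), Rational(-1, 2429)) = Mul(Rational(2719, 2), Rational(-1, 2429)) = Rational(-2719, 4858)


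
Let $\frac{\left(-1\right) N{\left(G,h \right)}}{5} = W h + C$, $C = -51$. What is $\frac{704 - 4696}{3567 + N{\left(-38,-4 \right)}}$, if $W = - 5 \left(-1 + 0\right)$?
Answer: $- \frac{1996}{1961} \approx -1.0178$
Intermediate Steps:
$W = 5$ ($W = \left(-5\right) \left(-1\right) = 5$)
$N{\left(G,h \right)} = 255 - 25 h$ ($N{\left(G,h \right)} = - 5 \left(5 h - 51\right) = - 5 \left(-51 + 5 h\right) = 255 - 25 h$)
$\frac{704 - 4696}{3567 + N{\left(-38,-4 \right)}} = \frac{704 - 4696}{3567 + \left(255 - -100\right)} = - \frac{3992}{3567 + \left(255 + 100\right)} = - \frac{3992}{3567 + 355} = - \frac{3992}{3922} = \left(-3992\right) \frac{1}{3922} = - \frac{1996}{1961}$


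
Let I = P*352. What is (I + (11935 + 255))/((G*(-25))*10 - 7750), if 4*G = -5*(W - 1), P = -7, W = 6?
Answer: -6484/4125 ≈ -1.5719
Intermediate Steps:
I = -2464 (I = -7*352 = -2464)
G = -25/4 (G = (-5*(6 - 1))/4 = (-5*5)/4 = (¼)*(-25) = -25/4 ≈ -6.2500)
(I + (11935 + 255))/((G*(-25))*10 - 7750) = (-2464 + (11935 + 255))/(-25/4*(-25)*10 - 7750) = (-2464 + 12190)/((625/4)*10 - 7750) = 9726/(3125/2 - 7750) = 9726/(-12375/2) = 9726*(-2/12375) = -6484/4125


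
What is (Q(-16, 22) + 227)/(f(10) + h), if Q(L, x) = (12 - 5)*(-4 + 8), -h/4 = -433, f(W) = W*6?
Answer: 255/1792 ≈ 0.14230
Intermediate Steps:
f(W) = 6*W
h = 1732 (h = -4*(-433) = 1732)
Q(L, x) = 28 (Q(L, x) = 7*4 = 28)
(Q(-16, 22) + 227)/(f(10) + h) = (28 + 227)/(6*10 + 1732) = 255/(60 + 1732) = 255/1792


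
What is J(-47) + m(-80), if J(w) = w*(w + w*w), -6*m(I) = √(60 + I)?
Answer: -101614 - I*√5/3 ≈ -1.0161e+5 - 0.74536*I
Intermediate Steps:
m(I) = -√(60 + I)/6
J(w) = w*(w + w²)
J(-47) + m(-80) = (-47)²*(1 - 47) - √(60 - 80)/6 = 2209*(-46) - I*√5/3 = -101614 - I*√5/3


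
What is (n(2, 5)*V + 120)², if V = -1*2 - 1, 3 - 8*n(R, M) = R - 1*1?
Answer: 227529/16 ≈ 14221.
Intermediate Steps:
n(R, M) = ½ - R/8 (n(R, M) = 3/8 - (R - 1*1)/8 = 3/8 - (R - 1)/8 = 3/8 - (-1 + R)/8 = 3/8 + (⅛ - R/8) = ½ - R/8)
V = -3 (V = -2 - 1 = -3)
(n(2, 5)*V + 120)² = ((½ - ⅛*2)*(-3) + 120)² = ((½ - ¼)*(-3) + 120)² = ((¼)*(-3) + 120)² = (-¾ + 120)² = (477/4)² = 227529/16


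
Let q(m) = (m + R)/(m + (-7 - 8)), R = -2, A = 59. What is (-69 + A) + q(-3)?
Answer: -175/18 ≈ -9.7222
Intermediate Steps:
q(m) = (-2 + m)/(-15 + m) (q(m) = (m - 2)/(m + (-7 - 8)) = (-2 + m)/(m - 15) = (-2 + m)/(-15 + m))
(-69 + A) + q(-3) = (-69 + 59) + (-2 - 3)/(-15 - 3) = -10 - 5/(-18) = -10 - 1/18*(-5) = -10 + 5/18 = -175/18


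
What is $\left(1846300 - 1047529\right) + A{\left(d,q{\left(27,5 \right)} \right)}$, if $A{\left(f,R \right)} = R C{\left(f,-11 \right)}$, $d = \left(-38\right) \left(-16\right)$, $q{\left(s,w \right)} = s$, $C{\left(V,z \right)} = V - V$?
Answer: $798771$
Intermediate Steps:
$C{\left(V,z \right)} = 0$
$d = 608$
$A{\left(f,R \right)} = 0$ ($A{\left(f,R \right)} = R 0 = 0$)
$\left(1846300 - 1047529\right) + A{\left(d,q{\left(27,5 \right)} \right)} = \left(1846300 - 1047529\right) + 0 = 798771 + 0 = 798771$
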